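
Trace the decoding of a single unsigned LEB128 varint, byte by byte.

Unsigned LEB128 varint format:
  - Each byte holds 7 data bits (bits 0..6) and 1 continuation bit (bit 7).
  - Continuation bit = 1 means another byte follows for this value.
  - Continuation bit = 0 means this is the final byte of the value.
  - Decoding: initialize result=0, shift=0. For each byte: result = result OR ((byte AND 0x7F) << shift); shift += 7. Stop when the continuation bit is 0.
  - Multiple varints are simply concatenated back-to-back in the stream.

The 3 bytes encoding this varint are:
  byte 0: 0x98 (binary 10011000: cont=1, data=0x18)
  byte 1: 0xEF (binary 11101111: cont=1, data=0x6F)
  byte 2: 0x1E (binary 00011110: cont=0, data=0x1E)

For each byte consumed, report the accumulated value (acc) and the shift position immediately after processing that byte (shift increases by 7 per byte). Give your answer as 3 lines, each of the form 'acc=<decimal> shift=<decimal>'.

Answer: acc=24 shift=7
acc=14232 shift=14
acc=505752 shift=21

Derivation:
byte 0=0x98: payload=0x18=24, contrib = 24<<0 = 24; acc -> 24, shift -> 7
byte 1=0xEF: payload=0x6F=111, contrib = 111<<7 = 14208; acc -> 14232, shift -> 14
byte 2=0x1E: payload=0x1E=30, contrib = 30<<14 = 491520; acc -> 505752, shift -> 21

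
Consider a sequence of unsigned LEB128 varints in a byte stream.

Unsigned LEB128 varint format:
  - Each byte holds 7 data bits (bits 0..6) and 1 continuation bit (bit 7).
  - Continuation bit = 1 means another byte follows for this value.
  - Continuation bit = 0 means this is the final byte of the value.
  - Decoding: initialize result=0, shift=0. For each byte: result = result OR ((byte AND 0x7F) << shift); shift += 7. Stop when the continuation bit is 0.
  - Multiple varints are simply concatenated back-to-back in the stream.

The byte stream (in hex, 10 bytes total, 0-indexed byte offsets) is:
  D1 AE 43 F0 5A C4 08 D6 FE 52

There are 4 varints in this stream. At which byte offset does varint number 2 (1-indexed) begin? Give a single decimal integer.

  byte[0]=0xD1 cont=1 payload=0x51=81: acc |= 81<<0 -> acc=81 shift=7
  byte[1]=0xAE cont=1 payload=0x2E=46: acc |= 46<<7 -> acc=5969 shift=14
  byte[2]=0x43 cont=0 payload=0x43=67: acc |= 67<<14 -> acc=1103697 shift=21 [end]
Varint 1: bytes[0:3] = D1 AE 43 -> value 1103697 (3 byte(s))
  byte[3]=0xF0 cont=1 payload=0x70=112: acc |= 112<<0 -> acc=112 shift=7
  byte[4]=0x5A cont=0 payload=0x5A=90: acc |= 90<<7 -> acc=11632 shift=14 [end]
Varint 2: bytes[3:5] = F0 5A -> value 11632 (2 byte(s))
  byte[5]=0xC4 cont=1 payload=0x44=68: acc |= 68<<0 -> acc=68 shift=7
  byte[6]=0x08 cont=0 payload=0x08=8: acc |= 8<<7 -> acc=1092 shift=14 [end]
Varint 3: bytes[5:7] = C4 08 -> value 1092 (2 byte(s))
  byte[7]=0xD6 cont=1 payload=0x56=86: acc |= 86<<0 -> acc=86 shift=7
  byte[8]=0xFE cont=1 payload=0x7E=126: acc |= 126<<7 -> acc=16214 shift=14
  byte[9]=0x52 cont=0 payload=0x52=82: acc |= 82<<14 -> acc=1359702 shift=21 [end]
Varint 4: bytes[7:10] = D6 FE 52 -> value 1359702 (3 byte(s))

Answer: 3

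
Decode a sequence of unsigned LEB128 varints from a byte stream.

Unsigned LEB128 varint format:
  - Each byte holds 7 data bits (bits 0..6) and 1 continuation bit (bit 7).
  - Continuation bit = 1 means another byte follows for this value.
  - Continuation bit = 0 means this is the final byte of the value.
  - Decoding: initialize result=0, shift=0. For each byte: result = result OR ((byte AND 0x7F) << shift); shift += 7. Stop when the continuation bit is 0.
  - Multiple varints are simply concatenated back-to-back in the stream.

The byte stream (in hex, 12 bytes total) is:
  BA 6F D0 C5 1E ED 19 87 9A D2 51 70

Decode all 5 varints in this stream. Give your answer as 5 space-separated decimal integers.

  byte[0]=0xBA cont=1 payload=0x3A=58: acc |= 58<<0 -> acc=58 shift=7
  byte[1]=0x6F cont=0 payload=0x6F=111: acc |= 111<<7 -> acc=14266 shift=14 [end]
Varint 1: bytes[0:2] = BA 6F -> value 14266 (2 byte(s))
  byte[2]=0xD0 cont=1 payload=0x50=80: acc |= 80<<0 -> acc=80 shift=7
  byte[3]=0xC5 cont=1 payload=0x45=69: acc |= 69<<7 -> acc=8912 shift=14
  byte[4]=0x1E cont=0 payload=0x1E=30: acc |= 30<<14 -> acc=500432 shift=21 [end]
Varint 2: bytes[2:5] = D0 C5 1E -> value 500432 (3 byte(s))
  byte[5]=0xED cont=1 payload=0x6D=109: acc |= 109<<0 -> acc=109 shift=7
  byte[6]=0x19 cont=0 payload=0x19=25: acc |= 25<<7 -> acc=3309 shift=14 [end]
Varint 3: bytes[5:7] = ED 19 -> value 3309 (2 byte(s))
  byte[7]=0x87 cont=1 payload=0x07=7: acc |= 7<<0 -> acc=7 shift=7
  byte[8]=0x9A cont=1 payload=0x1A=26: acc |= 26<<7 -> acc=3335 shift=14
  byte[9]=0xD2 cont=1 payload=0x52=82: acc |= 82<<14 -> acc=1346823 shift=21
  byte[10]=0x51 cont=0 payload=0x51=81: acc |= 81<<21 -> acc=171216135 shift=28 [end]
Varint 4: bytes[7:11] = 87 9A D2 51 -> value 171216135 (4 byte(s))
  byte[11]=0x70 cont=0 payload=0x70=112: acc |= 112<<0 -> acc=112 shift=7 [end]
Varint 5: bytes[11:12] = 70 -> value 112 (1 byte(s))

Answer: 14266 500432 3309 171216135 112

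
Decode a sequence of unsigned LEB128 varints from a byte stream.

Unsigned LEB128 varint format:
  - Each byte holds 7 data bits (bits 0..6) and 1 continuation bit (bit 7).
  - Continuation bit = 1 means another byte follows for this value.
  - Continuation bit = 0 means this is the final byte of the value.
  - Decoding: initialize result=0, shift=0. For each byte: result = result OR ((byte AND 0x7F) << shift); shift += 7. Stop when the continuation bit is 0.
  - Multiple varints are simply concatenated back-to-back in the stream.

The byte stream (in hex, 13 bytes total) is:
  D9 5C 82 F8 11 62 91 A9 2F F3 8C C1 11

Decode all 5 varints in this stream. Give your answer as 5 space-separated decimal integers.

  byte[0]=0xD9 cont=1 payload=0x59=89: acc |= 89<<0 -> acc=89 shift=7
  byte[1]=0x5C cont=0 payload=0x5C=92: acc |= 92<<7 -> acc=11865 shift=14 [end]
Varint 1: bytes[0:2] = D9 5C -> value 11865 (2 byte(s))
  byte[2]=0x82 cont=1 payload=0x02=2: acc |= 2<<0 -> acc=2 shift=7
  byte[3]=0xF8 cont=1 payload=0x78=120: acc |= 120<<7 -> acc=15362 shift=14
  byte[4]=0x11 cont=0 payload=0x11=17: acc |= 17<<14 -> acc=293890 shift=21 [end]
Varint 2: bytes[2:5] = 82 F8 11 -> value 293890 (3 byte(s))
  byte[5]=0x62 cont=0 payload=0x62=98: acc |= 98<<0 -> acc=98 shift=7 [end]
Varint 3: bytes[5:6] = 62 -> value 98 (1 byte(s))
  byte[6]=0x91 cont=1 payload=0x11=17: acc |= 17<<0 -> acc=17 shift=7
  byte[7]=0xA9 cont=1 payload=0x29=41: acc |= 41<<7 -> acc=5265 shift=14
  byte[8]=0x2F cont=0 payload=0x2F=47: acc |= 47<<14 -> acc=775313 shift=21 [end]
Varint 4: bytes[6:9] = 91 A9 2F -> value 775313 (3 byte(s))
  byte[9]=0xF3 cont=1 payload=0x73=115: acc |= 115<<0 -> acc=115 shift=7
  byte[10]=0x8C cont=1 payload=0x0C=12: acc |= 12<<7 -> acc=1651 shift=14
  byte[11]=0xC1 cont=1 payload=0x41=65: acc |= 65<<14 -> acc=1066611 shift=21
  byte[12]=0x11 cont=0 payload=0x11=17: acc |= 17<<21 -> acc=36718195 shift=28 [end]
Varint 5: bytes[9:13] = F3 8C C1 11 -> value 36718195 (4 byte(s))

Answer: 11865 293890 98 775313 36718195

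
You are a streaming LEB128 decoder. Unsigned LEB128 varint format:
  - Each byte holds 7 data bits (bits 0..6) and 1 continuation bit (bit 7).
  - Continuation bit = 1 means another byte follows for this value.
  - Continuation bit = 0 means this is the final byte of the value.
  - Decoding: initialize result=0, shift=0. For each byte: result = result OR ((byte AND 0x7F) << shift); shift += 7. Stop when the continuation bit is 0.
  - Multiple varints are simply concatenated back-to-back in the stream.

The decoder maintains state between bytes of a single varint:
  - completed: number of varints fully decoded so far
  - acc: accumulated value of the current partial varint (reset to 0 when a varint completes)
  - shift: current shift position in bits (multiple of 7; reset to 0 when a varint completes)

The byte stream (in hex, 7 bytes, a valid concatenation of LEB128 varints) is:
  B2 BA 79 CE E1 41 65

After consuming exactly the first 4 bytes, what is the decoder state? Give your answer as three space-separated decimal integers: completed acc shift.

Answer: 1 78 7

Derivation:
byte[0]=0xB2 cont=1 payload=0x32: acc |= 50<<0 -> completed=0 acc=50 shift=7
byte[1]=0xBA cont=1 payload=0x3A: acc |= 58<<7 -> completed=0 acc=7474 shift=14
byte[2]=0x79 cont=0 payload=0x79: varint #1 complete (value=1989938); reset -> completed=1 acc=0 shift=0
byte[3]=0xCE cont=1 payload=0x4E: acc |= 78<<0 -> completed=1 acc=78 shift=7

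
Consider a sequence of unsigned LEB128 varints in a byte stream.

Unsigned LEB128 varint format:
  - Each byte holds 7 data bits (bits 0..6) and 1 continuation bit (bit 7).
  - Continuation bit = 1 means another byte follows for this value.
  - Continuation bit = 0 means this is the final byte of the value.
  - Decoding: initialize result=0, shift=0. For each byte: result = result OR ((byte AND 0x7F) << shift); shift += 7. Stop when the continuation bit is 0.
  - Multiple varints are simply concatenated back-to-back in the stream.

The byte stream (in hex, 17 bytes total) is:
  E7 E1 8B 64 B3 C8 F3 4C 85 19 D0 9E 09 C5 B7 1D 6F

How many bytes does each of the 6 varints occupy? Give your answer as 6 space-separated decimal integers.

  byte[0]=0xE7 cont=1 payload=0x67=103: acc |= 103<<0 -> acc=103 shift=7
  byte[1]=0xE1 cont=1 payload=0x61=97: acc |= 97<<7 -> acc=12519 shift=14
  byte[2]=0x8B cont=1 payload=0x0B=11: acc |= 11<<14 -> acc=192743 shift=21
  byte[3]=0x64 cont=0 payload=0x64=100: acc |= 100<<21 -> acc=209907943 shift=28 [end]
Varint 1: bytes[0:4] = E7 E1 8B 64 -> value 209907943 (4 byte(s))
  byte[4]=0xB3 cont=1 payload=0x33=51: acc |= 51<<0 -> acc=51 shift=7
  byte[5]=0xC8 cont=1 payload=0x48=72: acc |= 72<<7 -> acc=9267 shift=14
  byte[6]=0xF3 cont=1 payload=0x73=115: acc |= 115<<14 -> acc=1893427 shift=21
  byte[7]=0x4C cont=0 payload=0x4C=76: acc |= 76<<21 -> acc=161276979 shift=28 [end]
Varint 2: bytes[4:8] = B3 C8 F3 4C -> value 161276979 (4 byte(s))
  byte[8]=0x85 cont=1 payload=0x05=5: acc |= 5<<0 -> acc=5 shift=7
  byte[9]=0x19 cont=0 payload=0x19=25: acc |= 25<<7 -> acc=3205 shift=14 [end]
Varint 3: bytes[8:10] = 85 19 -> value 3205 (2 byte(s))
  byte[10]=0xD0 cont=1 payload=0x50=80: acc |= 80<<0 -> acc=80 shift=7
  byte[11]=0x9E cont=1 payload=0x1E=30: acc |= 30<<7 -> acc=3920 shift=14
  byte[12]=0x09 cont=0 payload=0x09=9: acc |= 9<<14 -> acc=151376 shift=21 [end]
Varint 4: bytes[10:13] = D0 9E 09 -> value 151376 (3 byte(s))
  byte[13]=0xC5 cont=1 payload=0x45=69: acc |= 69<<0 -> acc=69 shift=7
  byte[14]=0xB7 cont=1 payload=0x37=55: acc |= 55<<7 -> acc=7109 shift=14
  byte[15]=0x1D cont=0 payload=0x1D=29: acc |= 29<<14 -> acc=482245 shift=21 [end]
Varint 5: bytes[13:16] = C5 B7 1D -> value 482245 (3 byte(s))
  byte[16]=0x6F cont=0 payload=0x6F=111: acc |= 111<<0 -> acc=111 shift=7 [end]
Varint 6: bytes[16:17] = 6F -> value 111 (1 byte(s))

Answer: 4 4 2 3 3 1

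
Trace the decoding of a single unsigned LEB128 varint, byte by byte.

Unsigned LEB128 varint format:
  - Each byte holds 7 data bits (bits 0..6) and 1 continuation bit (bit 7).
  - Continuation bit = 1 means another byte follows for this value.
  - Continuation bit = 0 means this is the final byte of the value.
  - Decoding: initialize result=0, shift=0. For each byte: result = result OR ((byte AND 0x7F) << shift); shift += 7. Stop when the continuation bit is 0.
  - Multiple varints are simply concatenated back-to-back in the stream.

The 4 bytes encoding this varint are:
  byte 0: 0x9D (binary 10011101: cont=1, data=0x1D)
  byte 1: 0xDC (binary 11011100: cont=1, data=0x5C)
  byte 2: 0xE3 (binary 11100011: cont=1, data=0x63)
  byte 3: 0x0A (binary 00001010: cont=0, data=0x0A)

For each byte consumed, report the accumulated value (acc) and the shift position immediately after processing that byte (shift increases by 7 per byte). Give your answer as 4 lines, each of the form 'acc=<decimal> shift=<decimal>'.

byte 0=0x9D: payload=0x1D=29, contrib = 29<<0 = 29; acc -> 29, shift -> 7
byte 1=0xDC: payload=0x5C=92, contrib = 92<<7 = 11776; acc -> 11805, shift -> 14
byte 2=0xE3: payload=0x63=99, contrib = 99<<14 = 1622016; acc -> 1633821, shift -> 21
byte 3=0x0A: payload=0x0A=10, contrib = 10<<21 = 20971520; acc -> 22605341, shift -> 28

Answer: acc=29 shift=7
acc=11805 shift=14
acc=1633821 shift=21
acc=22605341 shift=28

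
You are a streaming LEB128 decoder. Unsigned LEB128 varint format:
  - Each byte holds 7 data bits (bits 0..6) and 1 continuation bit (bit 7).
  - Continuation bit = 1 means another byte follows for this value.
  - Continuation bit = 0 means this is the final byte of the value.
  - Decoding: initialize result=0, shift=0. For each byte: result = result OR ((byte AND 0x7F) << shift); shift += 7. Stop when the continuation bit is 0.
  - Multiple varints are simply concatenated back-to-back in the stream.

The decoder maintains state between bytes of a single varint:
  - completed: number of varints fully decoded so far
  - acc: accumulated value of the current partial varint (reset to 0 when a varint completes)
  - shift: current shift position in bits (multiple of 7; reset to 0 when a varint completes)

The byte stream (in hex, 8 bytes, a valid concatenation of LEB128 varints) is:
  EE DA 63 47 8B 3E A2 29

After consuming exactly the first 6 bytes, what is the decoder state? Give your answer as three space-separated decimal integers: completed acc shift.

byte[0]=0xEE cont=1 payload=0x6E: acc |= 110<<0 -> completed=0 acc=110 shift=7
byte[1]=0xDA cont=1 payload=0x5A: acc |= 90<<7 -> completed=0 acc=11630 shift=14
byte[2]=0x63 cont=0 payload=0x63: varint #1 complete (value=1633646); reset -> completed=1 acc=0 shift=0
byte[3]=0x47 cont=0 payload=0x47: varint #2 complete (value=71); reset -> completed=2 acc=0 shift=0
byte[4]=0x8B cont=1 payload=0x0B: acc |= 11<<0 -> completed=2 acc=11 shift=7
byte[5]=0x3E cont=0 payload=0x3E: varint #3 complete (value=7947); reset -> completed=3 acc=0 shift=0

Answer: 3 0 0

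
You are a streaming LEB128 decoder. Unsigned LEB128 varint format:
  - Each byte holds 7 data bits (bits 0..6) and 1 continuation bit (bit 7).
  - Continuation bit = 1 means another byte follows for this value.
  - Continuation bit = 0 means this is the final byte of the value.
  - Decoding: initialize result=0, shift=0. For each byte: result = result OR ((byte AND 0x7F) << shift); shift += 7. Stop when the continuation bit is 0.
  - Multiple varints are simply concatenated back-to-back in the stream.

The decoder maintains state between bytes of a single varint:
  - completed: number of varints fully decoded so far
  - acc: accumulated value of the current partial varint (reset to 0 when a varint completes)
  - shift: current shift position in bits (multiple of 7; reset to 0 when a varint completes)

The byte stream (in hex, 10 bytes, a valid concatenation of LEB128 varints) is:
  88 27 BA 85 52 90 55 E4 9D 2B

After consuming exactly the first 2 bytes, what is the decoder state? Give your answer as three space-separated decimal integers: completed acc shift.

Answer: 1 0 0

Derivation:
byte[0]=0x88 cont=1 payload=0x08: acc |= 8<<0 -> completed=0 acc=8 shift=7
byte[1]=0x27 cont=0 payload=0x27: varint #1 complete (value=5000); reset -> completed=1 acc=0 shift=0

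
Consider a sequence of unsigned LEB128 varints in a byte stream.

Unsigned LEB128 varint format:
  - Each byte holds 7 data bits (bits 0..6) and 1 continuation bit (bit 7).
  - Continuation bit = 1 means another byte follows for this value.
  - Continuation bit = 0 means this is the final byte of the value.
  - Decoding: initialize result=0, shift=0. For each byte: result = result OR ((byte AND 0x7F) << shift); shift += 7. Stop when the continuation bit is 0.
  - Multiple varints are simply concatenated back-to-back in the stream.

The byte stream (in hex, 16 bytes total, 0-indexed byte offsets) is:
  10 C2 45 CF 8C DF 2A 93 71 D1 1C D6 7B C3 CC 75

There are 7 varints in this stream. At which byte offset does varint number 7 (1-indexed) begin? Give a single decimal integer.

Answer: 13

Derivation:
  byte[0]=0x10 cont=0 payload=0x10=16: acc |= 16<<0 -> acc=16 shift=7 [end]
Varint 1: bytes[0:1] = 10 -> value 16 (1 byte(s))
  byte[1]=0xC2 cont=1 payload=0x42=66: acc |= 66<<0 -> acc=66 shift=7
  byte[2]=0x45 cont=0 payload=0x45=69: acc |= 69<<7 -> acc=8898 shift=14 [end]
Varint 2: bytes[1:3] = C2 45 -> value 8898 (2 byte(s))
  byte[3]=0xCF cont=1 payload=0x4F=79: acc |= 79<<0 -> acc=79 shift=7
  byte[4]=0x8C cont=1 payload=0x0C=12: acc |= 12<<7 -> acc=1615 shift=14
  byte[5]=0xDF cont=1 payload=0x5F=95: acc |= 95<<14 -> acc=1558095 shift=21
  byte[6]=0x2A cont=0 payload=0x2A=42: acc |= 42<<21 -> acc=89638479 shift=28 [end]
Varint 3: bytes[3:7] = CF 8C DF 2A -> value 89638479 (4 byte(s))
  byte[7]=0x93 cont=1 payload=0x13=19: acc |= 19<<0 -> acc=19 shift=7
  byte[8]=0x71 cont=0 payload=0x71=113: acc |= 113<<7 -> acc=14483 shift=14 [end]
Varint 4: bytes[7:9] = 93 71 -> value 14483 (2 byte(s))
  byte[9]=0xD1 cont=1 payload=0x51=81: acc |= 81<<0 -> acc=81 shift=7
  byte[10]=0x1C cont=0 payload=0x1C=28: acc |= 28<<7 -> acc=3665 shift=14 [end]
Varint 5: bytes[9:11] = D1 1C -> value 3665 (2 byte(s))
  byte[11]=0xD6 cont=1 payload=0x56=86: acc |= 86<<0 -> acc=86 shift=7
  byte[12]=0x7B cont=0 payload=0x7B=123: acc |= 123<<7 -> acc=15830 shift=14 [end]
Varint 6: bytes[11:13] = D6 7B -> value 15830 (2 byte(s))
  byte[13]=0xC3 cont=1 payload=0x43=67: acc |= 67<<0 -> acc=67 shift=7
  byte[14]=0xCC cont=1 payload=0x4C=76: acc |= 76<<7 -> acc=9795 shift=14
  byte[15]=0x75 cont=0 payload=0x75=117: acc |= 117<<14 -> acc=1926723 shift=21 [end]
Varint 7: bytes[13:16] = C3 CC 75 -> value 1926723 (3 byte(s))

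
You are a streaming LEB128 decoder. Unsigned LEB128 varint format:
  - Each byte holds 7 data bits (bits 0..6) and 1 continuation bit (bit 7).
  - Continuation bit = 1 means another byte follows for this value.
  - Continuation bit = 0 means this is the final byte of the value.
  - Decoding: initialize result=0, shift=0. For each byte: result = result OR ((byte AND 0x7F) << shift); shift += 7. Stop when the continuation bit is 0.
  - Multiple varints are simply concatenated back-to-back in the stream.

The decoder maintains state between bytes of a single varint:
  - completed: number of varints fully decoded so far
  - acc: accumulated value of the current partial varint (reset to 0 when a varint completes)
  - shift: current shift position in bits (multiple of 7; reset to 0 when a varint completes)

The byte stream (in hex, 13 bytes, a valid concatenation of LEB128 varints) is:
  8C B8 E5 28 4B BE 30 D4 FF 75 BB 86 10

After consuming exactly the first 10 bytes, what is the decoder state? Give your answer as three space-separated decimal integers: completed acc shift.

byte[0]=0x8C cont=1 payload=0x0C: acc |= 12<<0 -> completed=0 acc=12 shift=7
byte[1]=0xB8 cont=1 payload=0x38: acc |= 56<<7 -> completed=0 acc=7180 shift=14
byte[2]=0xE5 cont=1 payload=0x65: acc |= 101<<14 -> completed=0 acc=1661964 shift=21
byte[3]=0x28 cont=0 payload=0x28: varint #1 complete (value=85548044); reset -> completed=1 acc=0 shift=0
byte[4]=0x4B cont=0 payload=0x4B: varint #2 complete (value=75); reset -> completed=2 acc=0 shift=0
byte[5]=0xBE cont=1 payload=0x3E: acc |= 62<<0 -> completed=2 acc=62 shift=7
byte[6]=0x30 cont=0 payload=0x30: varint #3 complete (value=6206); reset -> completed=3 acc=0 shift=0
byte[7]=0xD4 cont=1 payload=0x54: acc |= 84<<0 -> completed=3 acc=84 shift=7
byte[8]=0xFF cont=1 payload=0x7F: acc |= 127<<7 -> completed=3 acc=16340 shift=14
byte[9]=0x75 cont=0 payload=0x75: varint #4 complete (value=1933268); reset -> completed=4 acc=0 shift=0

Answer: 4 0 0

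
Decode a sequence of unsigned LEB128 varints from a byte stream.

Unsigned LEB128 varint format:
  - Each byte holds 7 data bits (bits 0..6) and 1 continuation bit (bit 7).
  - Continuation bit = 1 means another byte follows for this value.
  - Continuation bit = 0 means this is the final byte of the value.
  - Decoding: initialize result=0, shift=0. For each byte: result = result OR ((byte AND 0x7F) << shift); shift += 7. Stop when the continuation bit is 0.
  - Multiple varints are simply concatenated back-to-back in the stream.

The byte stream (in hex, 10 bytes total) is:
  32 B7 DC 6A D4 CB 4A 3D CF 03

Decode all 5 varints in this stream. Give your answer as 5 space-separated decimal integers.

  byte[0]=0x32 cont=0 payload=0x32=50: acc |= 50<<0 -> acc=50 shift=7 [end]
Varint 1: bytes[0:1] = 32 -> value 50 (1 byte(s))
  byte[1]=0xB7 cont=1 payload=0x37=55: acc |= 55<<0 -> acc=55 shift=7
  byte[2]=0xDC cont=1 payload=0x5C=92: acc |= 92<<7 -> acc=11831 shift=14
  byte[3]=0x6A cont=0 payload=0x6A=106: acc |= 106<<14 -> acc=1748535 shift=21 [end]
Varint 2: bytes[1:4] = B7 DC 6A -> value 1748535 (3 byte(s))
  byte[4]=0xD4 cont=1 payload=0x54=84: acc |= 84<<0 -> acc=84 shift=7
  byte[5]=0xCB cont=1 payload=0x4B=75: acc |= 75<<7 -> acc=9684 shift=14
  byte[6]=0x4A cont=0 payload=0x4A=74: acc |= 74<<14 -> acc=1222100 shift=21 [end]
Varint 3: bytes[4:7] = D4 CB 4A -> value 1222100 (3 byte(s))
  byte[7]=0x3D cont=0 payload=0x3D=61: acc |= 61<<0 -> acc=61 shift=7 [end]
Varint 4: bytes[7:8] = 3D -> value 61 (1 byte(s))
  byte[8]=0xCF cont=1 payload=0x4F=79: acc |= 79<<0 -> acc=79 shift=7
  byte[9]=0x03 cont=0 payload=0x03=3: acc |= 3<<7 -> acc=463 shift=14 [end]
Varint 5: bytes[8:10] = CF 03 -> value 463 (2 byte(s))

Answer: 50 1748535 1222100 61 463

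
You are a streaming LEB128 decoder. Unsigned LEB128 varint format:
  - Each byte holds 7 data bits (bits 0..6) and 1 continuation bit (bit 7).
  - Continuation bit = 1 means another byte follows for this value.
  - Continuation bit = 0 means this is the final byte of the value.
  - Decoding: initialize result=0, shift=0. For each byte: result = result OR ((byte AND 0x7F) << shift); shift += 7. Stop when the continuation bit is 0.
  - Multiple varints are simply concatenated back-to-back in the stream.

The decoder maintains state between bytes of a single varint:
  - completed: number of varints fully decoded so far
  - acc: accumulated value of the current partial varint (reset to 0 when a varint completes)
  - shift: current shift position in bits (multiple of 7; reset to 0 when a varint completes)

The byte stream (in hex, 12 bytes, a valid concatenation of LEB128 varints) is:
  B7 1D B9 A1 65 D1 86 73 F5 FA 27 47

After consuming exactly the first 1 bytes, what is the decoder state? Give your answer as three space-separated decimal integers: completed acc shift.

Answer: 0 55 7

Derivation:
byte[0]=0xB7 cont=1 payload=0x37: acc |= 55<<0 -> completed=0 acc=55 shift=7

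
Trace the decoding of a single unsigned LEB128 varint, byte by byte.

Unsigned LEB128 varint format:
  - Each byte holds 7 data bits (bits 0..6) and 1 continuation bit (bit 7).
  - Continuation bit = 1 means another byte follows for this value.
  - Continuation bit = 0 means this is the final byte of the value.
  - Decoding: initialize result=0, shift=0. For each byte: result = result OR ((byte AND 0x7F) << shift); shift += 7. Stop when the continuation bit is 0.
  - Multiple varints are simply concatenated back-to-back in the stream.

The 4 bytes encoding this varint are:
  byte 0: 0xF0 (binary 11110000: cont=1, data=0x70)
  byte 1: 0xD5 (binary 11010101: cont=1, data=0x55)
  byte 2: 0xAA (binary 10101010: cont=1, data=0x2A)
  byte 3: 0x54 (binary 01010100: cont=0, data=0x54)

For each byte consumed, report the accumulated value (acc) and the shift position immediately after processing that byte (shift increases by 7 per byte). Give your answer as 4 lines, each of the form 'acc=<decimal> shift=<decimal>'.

Answer: acc=112 shift=7
acc=10992 shift=14
acc=699120 shift=21
acc=176859888 shift=28

Derivation:
byte 0=0xF0: payload=0x70=112, contrib = 112<<0 = 112; acc -> 112, shift -> 7
byte 1=0xD5: payload=0x55=85, contrib = 85<<7 = 10880; acc -> 10992, shift -> 14
byte 2=0xAA: payload=0x2A=42, contrib = 42<<14 = 688128; acc -> 699120, shift -> 21
byte 3=0x54: payload=0x54=84, contrib = 84<<21 = 176160768; acc -> 176859888, shift -> 28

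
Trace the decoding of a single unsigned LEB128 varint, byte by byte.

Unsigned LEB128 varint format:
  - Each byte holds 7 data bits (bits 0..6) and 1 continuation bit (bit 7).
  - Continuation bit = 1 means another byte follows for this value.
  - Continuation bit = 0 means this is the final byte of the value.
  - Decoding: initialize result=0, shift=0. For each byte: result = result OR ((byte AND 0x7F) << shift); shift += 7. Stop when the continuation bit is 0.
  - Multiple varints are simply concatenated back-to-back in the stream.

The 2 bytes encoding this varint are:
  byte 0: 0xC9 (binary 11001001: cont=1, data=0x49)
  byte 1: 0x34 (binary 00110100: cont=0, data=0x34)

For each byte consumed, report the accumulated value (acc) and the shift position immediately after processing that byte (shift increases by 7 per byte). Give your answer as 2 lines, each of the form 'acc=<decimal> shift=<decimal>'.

Answer: acc=73 shift=7
acc=6729 shift=14

Derivation:
byte 0=0xC9: payload=0x49=73, contrib = 73<<0 = 73; acc -> 73, shift -> 7
byte 1=0x34: payload=0x34=52, contrib = 52<<7 = 6656; acc -> 6729, shift -> 14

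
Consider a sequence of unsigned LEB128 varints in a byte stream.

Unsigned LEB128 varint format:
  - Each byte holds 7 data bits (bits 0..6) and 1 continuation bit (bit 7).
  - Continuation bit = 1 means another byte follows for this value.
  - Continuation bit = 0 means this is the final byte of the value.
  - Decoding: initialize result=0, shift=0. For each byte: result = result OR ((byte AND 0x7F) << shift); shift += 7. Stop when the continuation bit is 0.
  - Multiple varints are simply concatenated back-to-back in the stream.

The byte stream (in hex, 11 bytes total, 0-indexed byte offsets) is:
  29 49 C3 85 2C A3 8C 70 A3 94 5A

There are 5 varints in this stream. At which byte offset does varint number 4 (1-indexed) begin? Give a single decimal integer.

Answer: 5

Derivation:
  byte[0]=0x29 cont=0 payload=0x29=41: acc |= 41<<0 -> acc=41 shift=7 [end]
Varint 1: bytes[0:1] = 29 -> value 41 (1 byte(s))
  byte[1]=0x49 cont=0 payload=0x49=73: acc |= 73<<0 -> acc=73 shift=7 [end]
Varint 2: bytes[1:2] = 49 -> value 73 (1 byte(s))
  byte[2]=0xC3 cont=1 payload=0x43=67: acc |= 67<<0 -> acc=67 shift=7
  byte[3]=0x85 cont=1 payload=0x05=5: acc |= 5<<7 -> acc=707 shift=14
  byte[4]=0x2C cont=0 payload=0x2C=44: acc |= 44<<14 -> acc=721603 shift=21 [end]
Varint 3: bytes[2:5] = C3 85 2C -> value 721603 (3 byte(s))
  byte[5]=0xA3 cont=1 payload=0x23=35: acc |= 35<<0 -> acc=35 shift=7
  byte[6]=0x8C cont=1 payload=0x0C=12: acc |= 12<<7 -> acc=1571 shift=14
  byte[7]=0x70 cont=0 payload=0x70=112: acc |= 112<<14 -> acc=1836579 shift=21 [end]
Varint 4: bytes[5:8] = A3 8C 70 -> value 1836579 (3 byte(s))
  byte[8]=0xA3 cont=1 payload=0x23=35: acc |= 35<<0 -> acc=35 shift=7
  byte[9]=0x94 cont=1 payload=0x14=20: acc |= 20<<7 -> acc=2595 shift=14
  byte[10]=0x5A cont=0 payload=0x5A=90: acc |= 90<<14 -> acc=1477155 shift=21 [end]
Varint 5: bytes[8:11] = A3 94 5A -> value 1477155 (3 byte(s))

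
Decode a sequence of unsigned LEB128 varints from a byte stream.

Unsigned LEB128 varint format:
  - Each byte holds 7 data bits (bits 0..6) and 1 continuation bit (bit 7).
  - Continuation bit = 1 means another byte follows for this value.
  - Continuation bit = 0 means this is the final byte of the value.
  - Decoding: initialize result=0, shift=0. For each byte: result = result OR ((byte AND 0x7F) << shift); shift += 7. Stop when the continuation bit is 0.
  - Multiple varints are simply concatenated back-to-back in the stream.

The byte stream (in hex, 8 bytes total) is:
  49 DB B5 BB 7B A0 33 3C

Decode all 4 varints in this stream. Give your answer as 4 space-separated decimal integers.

  byte[0]=0x49 cont=0 payload=0x49=73: acc |= 73<<0 -> acc=73 shift=7 [end]
Varint 1: bytes[0:1] = 49 -> value 73 (1 byte(s))
  byte[1]=0xDB cont=1 payload=0x5B=91: acc |= 91<<0 -> acc=91 shift=7
  byte[2]=0xB5 cont=1 payload=0x35=53: acc |= 53<<7 -> acc=6875 shift=14
  byte[3]=0xBB cont=1 payload=0x3B=59: acc |= 59<<14 -> acc=973531 shift=21
  byte[4]=0x7B cont=0 payload=0x7B=123: acc |= 123<<21 -> acc=258923227 shift=28 [end]
Varint 2: bytes[1:5] = DB B5 BB 7B -> value 258923227 (4 byte(s))
  byte[5]=0xA0 cont=1 payload=0x20=32: acc |= 32<<0 -> acc=32 shift=7
  byte[6]=0x33 cont=0 payload=0x33=51: acc |= 51<<7 -> acc=6560 shift=14 [end]
Varint 3: bytes[5:7] = A0 33 -> value 6560 (2 byte(s))
  byte[7]=0x3C cont=0 payload=0x3C=60: acc |= 60<<0 -> acc=60 shift=7 [end]
Varint 4: bytes[7:8] = 3C -> value 60 (1 byte(s))

Answer: 73 258923227 6560 60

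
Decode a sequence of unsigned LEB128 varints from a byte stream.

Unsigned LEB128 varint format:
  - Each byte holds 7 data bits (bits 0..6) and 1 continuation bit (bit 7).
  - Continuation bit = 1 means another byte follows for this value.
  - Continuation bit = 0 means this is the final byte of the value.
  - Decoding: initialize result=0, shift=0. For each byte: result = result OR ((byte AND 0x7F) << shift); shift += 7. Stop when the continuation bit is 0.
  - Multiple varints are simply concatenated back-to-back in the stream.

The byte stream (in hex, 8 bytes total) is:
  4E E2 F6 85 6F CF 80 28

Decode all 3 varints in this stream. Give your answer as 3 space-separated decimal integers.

  byte[0]=0x4E cont=0 payload=0x4E=78: acc |= 78<<0 -> acc=78 shift=7 [end]
Varint 1: bytes[0:1] = 4E -> value 78 (1 byte(s))
  byte[1]=0xE2 cont=1 payload=0x62=98: acc |= 98<<0 -> acc=98 shift=7
  byte[2]=0xF6 cont=1 payload=0x76=118: acc |= 118<<7 -> acc=15202 shift=14
  byte[3]=0x85 cont=1 payload=0x05=5: acc |= 5<<14 -> acc=97122 shift=21
  byte[4]=0x6F cont=0 payload=0x6F=111: acc |= 111<<21 -> acc=232880994 shift=28 [end]
Varint 2: bytes[1:5] = E2 F6 85 6F -> value 232880994 (4 byte(s))
  byte[5]=0xCF cont=1 payload=0x4F=79: acc |= 79<<0 -> acc=79 shift=7
  byte[6]=0x80 cont=1 payload=0x00=0: acc |= 0<<7 -> acc=79 shift=14
  byte[7]=0x28 cont=0 payload=0x28=40: acc |= 40<<14 -> acc=655439 shift=21 [end]
Varint 3: bytes[5:8] = CF 80 28 -> value 655439 (3 byte(s))

Answer: 78 232880994 655439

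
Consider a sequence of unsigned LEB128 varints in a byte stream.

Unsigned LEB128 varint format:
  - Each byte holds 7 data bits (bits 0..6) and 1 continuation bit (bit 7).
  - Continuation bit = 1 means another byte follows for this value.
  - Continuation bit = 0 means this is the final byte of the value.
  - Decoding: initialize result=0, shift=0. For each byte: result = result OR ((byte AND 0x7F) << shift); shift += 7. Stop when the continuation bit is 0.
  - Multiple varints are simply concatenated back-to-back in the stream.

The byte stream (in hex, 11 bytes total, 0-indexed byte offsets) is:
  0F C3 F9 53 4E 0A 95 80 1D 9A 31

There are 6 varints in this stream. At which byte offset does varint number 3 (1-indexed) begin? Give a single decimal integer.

Answer: 4

Derivation:
  byte[0]=0x0F cont=0 payload=0x0F=15: acc |= 15<<0 -> acc=15 shift=7 [end]
Varint 1: bytes[0:1] = 0F -> value 15 (1 byte(s))
  byte[1]=0xC3 cont=1 payload=0x43=67: acc |= 67<<0 -> acc=67 shift=7
  byte[2]=0xF9 cont=1 payload=0x79=121: acc |= 121<<7 -> acc=15555 shift=14
  byte[3]=0x53 cont=0 payload=0x53=83: acc |= 83<<14 -> acc=1375427 shift=21 [end]
Varint 2: bytes[1:4] = C3 F9 53 -> value 1375427 (3 byte(s))
  byte[4]=0x4E cont=0 payload=0x4E=78: acc |= 78<<0 -> acc=78 shift=7 [end]
Varint 3: bytes[4:5] = 4E -> value 78 (1 byte(s))
  byte[5]=0x0A cont=0 payload=0x0A=10: acc |= 10<<0 -> acc=10 shift=7 [end]
Varint 4: bytes[5:6] = 0A -> value 10 (1 byte(s))
  byte[6]=0x95 cont=1 payload=0x15=21: acc |= 21<<0 -> acc=21 shift=7
  byte[7]=0x80 cont=1 payload=0x00=0: acc |= 0<<7 -> acc=21 shift=14
  byte[8]=0x1D cont=0 payload=0x1D=29: acc |= 29<<14 -> acc=475157 shift=21 [end]
Varint 5: bytes[6:9] = 95 80 1D -> value 475157 (3 byte(s))
  byte[9]=0x9A cont=1 payload=0x1A=26: acc |= 26<<0 -> acc=26 shift=7
  byte[10]=0x31 cont=0 payload=0x31=49: acc |= 49<<7 -> acc=6298 shift=14 [end]
Varint 6: bytes[9:11] = 9A 31 -> value 6298 (2 byte(s))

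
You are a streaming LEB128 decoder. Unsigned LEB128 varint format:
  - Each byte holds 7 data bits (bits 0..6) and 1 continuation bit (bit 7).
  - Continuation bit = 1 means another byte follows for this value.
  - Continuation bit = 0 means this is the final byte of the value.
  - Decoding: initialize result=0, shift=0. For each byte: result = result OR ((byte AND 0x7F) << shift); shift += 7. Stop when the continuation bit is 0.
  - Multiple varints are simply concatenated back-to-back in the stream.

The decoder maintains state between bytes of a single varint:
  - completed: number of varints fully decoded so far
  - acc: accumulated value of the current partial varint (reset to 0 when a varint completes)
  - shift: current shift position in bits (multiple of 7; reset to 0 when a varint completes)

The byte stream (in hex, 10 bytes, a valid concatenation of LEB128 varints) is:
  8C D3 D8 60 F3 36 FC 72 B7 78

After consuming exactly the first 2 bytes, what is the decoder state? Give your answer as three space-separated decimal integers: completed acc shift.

byte[0]=0x8C cont=1 payload=0x0C: acc |= 12<<0 -> completed=0 acc=12 shift=7
byte[1]=0xD3 cont=1 payload=0x53: acc |= 83<<7 -> completed=0 acc=10636 shift=14

Answer: 0 10636 14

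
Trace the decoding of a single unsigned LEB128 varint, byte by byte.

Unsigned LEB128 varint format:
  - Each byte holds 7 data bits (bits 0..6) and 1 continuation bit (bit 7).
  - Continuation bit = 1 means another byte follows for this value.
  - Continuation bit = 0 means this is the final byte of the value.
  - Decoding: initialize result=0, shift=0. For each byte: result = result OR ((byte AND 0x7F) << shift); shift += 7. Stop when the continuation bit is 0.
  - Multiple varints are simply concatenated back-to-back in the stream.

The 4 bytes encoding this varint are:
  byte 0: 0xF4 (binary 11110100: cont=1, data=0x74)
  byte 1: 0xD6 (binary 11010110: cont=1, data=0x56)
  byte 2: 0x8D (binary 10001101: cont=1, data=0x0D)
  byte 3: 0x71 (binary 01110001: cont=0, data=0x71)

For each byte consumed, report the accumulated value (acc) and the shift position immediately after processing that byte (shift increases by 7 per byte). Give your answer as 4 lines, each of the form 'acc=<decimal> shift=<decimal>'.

byte 0=0xF4: payload=0x74=116, contrib = 116<<0 = 116; acc -> 116, shift -> 7
byte 1=0xD6: payload=0x56=86, contrib = 86<<7 = 11008; acc -> 11124, shift -> 14
byte 2=0x8D: payload=0x0D=13, contrib = 13<<14 = 212992; acc -> 224116, shift -> 21
byte 3=0x71: payload=0x71=113, contrib = 113<<21 = 236978176; acc -> 237202292, shift -> 28

Answer: acc=116 shift=7
acc=11124 shift=14
acc=224116 shift=21
acc=237202292 shift=28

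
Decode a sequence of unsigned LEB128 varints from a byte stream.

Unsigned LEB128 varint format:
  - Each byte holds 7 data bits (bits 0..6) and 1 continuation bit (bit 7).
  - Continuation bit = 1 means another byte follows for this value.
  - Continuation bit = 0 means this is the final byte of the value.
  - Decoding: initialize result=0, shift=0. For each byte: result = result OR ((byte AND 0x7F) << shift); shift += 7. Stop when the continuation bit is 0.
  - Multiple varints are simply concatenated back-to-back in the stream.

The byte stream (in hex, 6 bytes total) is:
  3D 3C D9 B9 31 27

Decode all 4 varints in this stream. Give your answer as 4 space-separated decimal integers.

  byte[0]=0x3D cont=0 payload=0x3D=61: acc |= 61<<0 -> acc=61 shift=7 [end]
Varint 1: bytes[0:1] = 3D -> value 61 (1 byte(s))
  byte[1]=0x3C cont=0 payload=0x3C=60: acc |= 60<<0 -> acc=60 shift=7 [end]
Varint 2: bytes[1:2] = 3C -> value 60 (1 byte(s))
  byte[2]=0xD9 cont=1 payload=0x59=89: acc |= 89<<0 -> acc=89 shift=7
  byte[3]=0xB9 cont=1 payload=0x39=57: acc |= 57<<7 -> acc=7385 shift=14
  byte[4]=0x31 cont=0 payload=0x31=49: acc |= 49<<14 -> acc=810201 shift=21 [end]
Varint 3: bytes[2:5] = D9 B9 31 -> value 810201 (3 byte(s))
  byte[5]=0x27 cont=0 payload=0x27=39: acc |= 39<<0 -> acc=39 shift=7 [end]
Varint 4: bytes[5:6] = 27 -> value 39 (1 byte(s))

Answer: 61 60 810201 39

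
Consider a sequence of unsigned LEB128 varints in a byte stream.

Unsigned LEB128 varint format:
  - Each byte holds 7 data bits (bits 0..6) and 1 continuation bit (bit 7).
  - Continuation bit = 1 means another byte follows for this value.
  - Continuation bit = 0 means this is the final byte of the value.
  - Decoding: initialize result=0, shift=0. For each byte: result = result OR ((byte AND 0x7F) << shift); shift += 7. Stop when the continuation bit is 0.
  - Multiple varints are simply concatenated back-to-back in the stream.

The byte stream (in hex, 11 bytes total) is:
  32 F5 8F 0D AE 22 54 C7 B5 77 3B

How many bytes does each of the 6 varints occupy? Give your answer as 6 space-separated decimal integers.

Answer: 1 3 2 1 3 1

Derivation:
  byte[0]=0x32 cont=0 payload=0x32=50: acc |= 50<<0 -> acc=50 shift=7 [end]
Varint 1: bytes[0:1] = 32 -> value 50 (1 byte(s))
  byte[1]=0xF5 cont=1 payload=0x75=117: acc |= 117<<0 -> acc=117 shift=7
  byte[2]=0x8F cont=1 payload=0x0F=15: acc |= 15<<7 -> acc=2037 shift=14
  byte[3]=0x0D cont=0 payload=0x0D=13: acc |= 13<<14 -> acc=215029 shift=21 [end]
Varint 2: bytes[1:4] = F5 8F 0D -> value 215029 (3 byte(s))
  byte[4]=0xAE cont=1 payload=0x2E=46: acc |= 46<<0 -> acc=46 shift=7
  byte[5]=0x22 cont=0 payload=0x22=34: acc |= 34<<7 -> acc=4398 shift=14 [end]
Varint 3: bytes[4:6] = AE 22 -> value 4398 (2 byte(s))
  byte[6]=0x54 cont=0 payload=0x54=84: acc |= 84<<0 -> acc=84 shift=7 [end]
Varint 4: bytes[6:7] = 54 -> value 84 (1 byte(s))
  byte[7]=0xC7 cont=1 payload=0x47=71: acc |= 71<<0 -> acc=71 shift=7
  byte[8]=0xB5 cont=1 payload=0x35=53: acc |= 53<<7 -> acc=6855 shift=14
  byte[9]=0x77 cont=0 payload=0x77=119: acc |= 119<<14 -> acc=1956551 shift=21 [end]
Varint 5: bytes[7:10] = C7 B5 77 -> value 1956551 (3 byte(s))
  byte[10]=0x3B cont=0 payload=0x3B=59: acc |= 59<<0 -> acc=59 shift=7 [end]
Varint 6: bytes[10:11] = 3B -> value 59 (1 byte(s))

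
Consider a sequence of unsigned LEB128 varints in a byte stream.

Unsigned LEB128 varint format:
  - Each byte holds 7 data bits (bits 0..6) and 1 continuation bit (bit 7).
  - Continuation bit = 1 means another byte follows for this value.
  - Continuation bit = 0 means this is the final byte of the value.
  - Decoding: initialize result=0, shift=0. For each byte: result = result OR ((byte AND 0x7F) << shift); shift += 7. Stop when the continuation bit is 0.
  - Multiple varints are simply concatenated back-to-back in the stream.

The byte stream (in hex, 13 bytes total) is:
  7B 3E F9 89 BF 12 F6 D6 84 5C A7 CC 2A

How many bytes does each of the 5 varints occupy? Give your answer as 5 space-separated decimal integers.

Answer: 1 1 4 4 3

Derivation:
  byte[0]=0x7B cont=0 payload=0x7B=123: acc |= 123<<0 -> acc=123 shift=7 [end]
Varint 1: bytes[0:1] = 7B -> value 123 (1 byte(s))
  byte[1]=0x3E cont=0 payload=0x3E=62: acc |= 62<<0 -> acc=62 shift=7 [end]
Varint 2: bytes[1:2] = 3E -> value 62 (1 byte(s))
  byte[2]=0xF9 cont=1 payload=0x79=121: acc |= 121<<0 -> acc=121 shift=7
  byte[3]=0x89 cont=1 payload=0x09=9: acc |= 9<<7 -> acc=1273 shift=14
  byte[4]=0xBF cont=1 payload=0x3F=63: acc |= 63<<14 -> acc=1033465 shift=21
  byte[5]=0x12 cont=0 payload=0x12=18: acc |= 18<<21 -> acc=38782201 shift=28 [end]
Varint 3: bytes[2:6] = F9 89 BF 12 -> value 38782201 (4 byte(s))
  byte[6]=0xF6 cont=1 payload=0x76=118: acc |= 118<<0 -> acc=118 shift=7
  byte[7]=0xD6 cont=1 payload=0x56=86: acc |= 86<<7 -> acc=11126 shift=14
  byte[8]=0x84 cont=1 payload=0x04=4: acc |= 4<<14 -> acc=76662 shift=21
  byte[9]=0x5C cont=0 payload=0x5C=92: acc |= 92<<21 -> acc=193014646 shift=28 [end]
Varint 4: bytes[6:10] = F6 D6 84 5C -> value 193014646 (4 byte(s))
  byte[10]=0xA7 cont=1 payload=0x27=39: acc |= 39<<0 -> acc=39 shift=7
  byte[11]=0xCC cont=1 payload=0x4C=76: acc |= 76<<7 -> acc=9767 shift=14
  byte[12]=0x2A cont=0 payload=0x2A=42: acc |= 42<<14 -> acc=697895 shift=21 [end]
Varint 5: bytes[10:13] = A7 CC 2A -> value 697895 (3 byte(s))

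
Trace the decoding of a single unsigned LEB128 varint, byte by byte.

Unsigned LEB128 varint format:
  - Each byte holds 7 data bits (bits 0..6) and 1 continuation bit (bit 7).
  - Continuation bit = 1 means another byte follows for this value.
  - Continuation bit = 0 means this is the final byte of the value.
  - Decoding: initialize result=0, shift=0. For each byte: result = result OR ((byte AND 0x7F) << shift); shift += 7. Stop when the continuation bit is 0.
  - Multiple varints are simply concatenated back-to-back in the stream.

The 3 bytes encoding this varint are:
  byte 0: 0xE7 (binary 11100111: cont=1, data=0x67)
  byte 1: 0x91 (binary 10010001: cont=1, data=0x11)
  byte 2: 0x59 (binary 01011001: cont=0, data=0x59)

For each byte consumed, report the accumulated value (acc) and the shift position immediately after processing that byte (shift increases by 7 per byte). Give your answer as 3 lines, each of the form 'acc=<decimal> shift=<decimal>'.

Answer: acc=103 shift=7
acc=2279 shift=14
acc=1460455 shift=21

Derivation:
byte 0=0xE7: payload=0x67=103, contrib = 103<<0 = 103; acc -> 103, shift -> 7
byte 1=0x91: payload=0x11=17, contrib = 17<<7 = 2176; acc -> 2279, shift -> 14
byte 2=0x59: payload=0x59=89, contrib = 89<<14 = 1458176; acc -> 1460455, shift -> 21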